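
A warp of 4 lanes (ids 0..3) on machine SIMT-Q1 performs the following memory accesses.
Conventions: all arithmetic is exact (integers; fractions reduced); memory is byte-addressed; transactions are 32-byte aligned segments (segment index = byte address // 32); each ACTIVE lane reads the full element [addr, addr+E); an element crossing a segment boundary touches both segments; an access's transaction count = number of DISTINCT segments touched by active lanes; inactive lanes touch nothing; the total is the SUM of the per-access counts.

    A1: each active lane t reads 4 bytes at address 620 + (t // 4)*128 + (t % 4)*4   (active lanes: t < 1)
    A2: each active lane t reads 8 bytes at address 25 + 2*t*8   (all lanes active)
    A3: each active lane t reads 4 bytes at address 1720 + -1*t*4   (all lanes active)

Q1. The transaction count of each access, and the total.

A1: 1 transaction
A2: 3 transactions
A3: 1 transaction

Answer: 1,3,1; total 5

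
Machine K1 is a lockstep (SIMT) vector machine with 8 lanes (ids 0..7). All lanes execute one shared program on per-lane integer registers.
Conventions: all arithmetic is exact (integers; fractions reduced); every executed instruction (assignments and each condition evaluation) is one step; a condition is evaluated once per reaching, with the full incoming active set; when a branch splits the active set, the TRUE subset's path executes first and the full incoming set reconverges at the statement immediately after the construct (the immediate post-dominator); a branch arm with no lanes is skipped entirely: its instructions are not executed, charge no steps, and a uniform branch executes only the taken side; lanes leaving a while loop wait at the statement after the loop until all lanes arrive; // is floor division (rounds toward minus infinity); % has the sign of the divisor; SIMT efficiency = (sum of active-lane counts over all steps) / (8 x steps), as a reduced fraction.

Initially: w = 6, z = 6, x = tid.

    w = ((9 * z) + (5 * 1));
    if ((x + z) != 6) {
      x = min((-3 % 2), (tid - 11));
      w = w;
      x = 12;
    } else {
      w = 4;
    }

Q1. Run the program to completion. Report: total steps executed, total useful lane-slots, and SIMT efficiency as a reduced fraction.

Answer: 6 steps, 38 useful, 19/24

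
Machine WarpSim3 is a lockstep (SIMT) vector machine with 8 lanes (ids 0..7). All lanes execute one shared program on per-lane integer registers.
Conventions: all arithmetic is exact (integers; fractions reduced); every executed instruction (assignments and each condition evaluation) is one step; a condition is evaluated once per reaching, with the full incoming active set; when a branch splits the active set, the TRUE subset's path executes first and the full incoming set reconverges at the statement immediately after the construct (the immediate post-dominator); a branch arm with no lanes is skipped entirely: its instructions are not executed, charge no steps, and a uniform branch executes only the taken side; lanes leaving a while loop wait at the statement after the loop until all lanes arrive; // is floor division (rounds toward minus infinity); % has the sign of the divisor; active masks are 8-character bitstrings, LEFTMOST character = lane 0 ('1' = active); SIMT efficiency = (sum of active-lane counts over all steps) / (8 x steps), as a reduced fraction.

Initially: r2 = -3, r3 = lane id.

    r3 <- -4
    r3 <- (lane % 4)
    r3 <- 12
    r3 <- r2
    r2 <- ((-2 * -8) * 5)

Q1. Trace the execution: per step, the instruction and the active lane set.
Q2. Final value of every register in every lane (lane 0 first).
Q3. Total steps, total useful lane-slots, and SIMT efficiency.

step 0: r3 <- -4                     11111111
step 1: r3 <- (lane % 4)             11111111
step 2: r3 <- 12                     11111111
step 3: r3 <- r2                     11111111
step 4: r2 <- ((-2 * -8) * 5)        11111111

Answer: 5 steps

r2: 80,80,80,80,80,80,80,80
r3: -3,-3,-3,-3,-3,-3,-3,-3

steps = 5; useful = 40; efficiency = 40/40 = 1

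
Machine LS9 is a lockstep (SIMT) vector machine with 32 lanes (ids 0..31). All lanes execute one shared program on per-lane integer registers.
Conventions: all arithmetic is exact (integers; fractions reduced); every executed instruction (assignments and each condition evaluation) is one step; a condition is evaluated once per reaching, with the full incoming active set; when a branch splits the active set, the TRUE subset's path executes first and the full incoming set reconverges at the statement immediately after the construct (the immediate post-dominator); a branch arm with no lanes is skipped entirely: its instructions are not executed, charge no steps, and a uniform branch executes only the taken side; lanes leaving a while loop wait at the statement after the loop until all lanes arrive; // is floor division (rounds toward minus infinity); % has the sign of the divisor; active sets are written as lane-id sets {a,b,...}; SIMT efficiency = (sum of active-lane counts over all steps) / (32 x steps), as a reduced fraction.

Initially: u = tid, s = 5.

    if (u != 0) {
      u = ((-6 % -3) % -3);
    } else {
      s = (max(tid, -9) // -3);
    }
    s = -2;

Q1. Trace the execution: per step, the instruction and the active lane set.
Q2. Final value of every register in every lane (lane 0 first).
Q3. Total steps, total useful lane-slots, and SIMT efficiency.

step 0: eval (u != 0)                {0,1,2,3,4,5,6,7,8,9,10,11,12,13,14,15,16,17,18,19,20,21,22,23,24,25,26,27,28,29,30,31}
step 1: u <- ((-6 % -3) % -3)        {1,2,3,4,5,6,7,8,9,10,11,12,13,14,15,16,17,18,19,20,21,22,23,24,25,26,27,28,29,30,31}
step 2: s <- (max(tid, -9) // -3)    {0}
step 3: s <- -2                      {0,1,2,3,4,5,6,7,8,9,10,11,12,13,14,15,16,17,18,19,20,21,22,23,24,25,26,27,28,29,30,31}

Answer: 4 steps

u: 0,0,0,0,0,0,0,0,0,0,0,0,0,0,0,0,0,0,0,0,0,0,0,0,0,0,0,0,0,0,0,0
s: -2,-2,-2,-2,-2,-2,-2,-2,-2,-2,-2,-2,-2,-2,-2,-2,-2,-2,-2,-2,-2,-2,-2,-2,-2,-2,-2,-2,-2,-2,-2,-2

steps = 4; useful = 96; efficiency = 96/128 = 3/4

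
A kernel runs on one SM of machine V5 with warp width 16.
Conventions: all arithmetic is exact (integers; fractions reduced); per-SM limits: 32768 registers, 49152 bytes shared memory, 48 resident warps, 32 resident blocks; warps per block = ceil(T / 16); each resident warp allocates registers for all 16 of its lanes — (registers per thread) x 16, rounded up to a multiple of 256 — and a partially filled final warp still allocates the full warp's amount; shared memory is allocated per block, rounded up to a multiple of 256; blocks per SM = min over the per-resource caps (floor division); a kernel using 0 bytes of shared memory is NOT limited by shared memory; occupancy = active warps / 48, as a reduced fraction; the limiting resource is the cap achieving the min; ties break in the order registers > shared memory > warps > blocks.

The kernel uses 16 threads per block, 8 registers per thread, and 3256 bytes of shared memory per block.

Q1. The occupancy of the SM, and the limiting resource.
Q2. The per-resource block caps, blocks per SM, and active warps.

Answer: occupancy 7/24, limited by shared memory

registers: 128 blocks
shared memory: 14 blocks
warps: 48 blocks
blocks: 32 blocks

Answer: 14 blocks, 14 active warps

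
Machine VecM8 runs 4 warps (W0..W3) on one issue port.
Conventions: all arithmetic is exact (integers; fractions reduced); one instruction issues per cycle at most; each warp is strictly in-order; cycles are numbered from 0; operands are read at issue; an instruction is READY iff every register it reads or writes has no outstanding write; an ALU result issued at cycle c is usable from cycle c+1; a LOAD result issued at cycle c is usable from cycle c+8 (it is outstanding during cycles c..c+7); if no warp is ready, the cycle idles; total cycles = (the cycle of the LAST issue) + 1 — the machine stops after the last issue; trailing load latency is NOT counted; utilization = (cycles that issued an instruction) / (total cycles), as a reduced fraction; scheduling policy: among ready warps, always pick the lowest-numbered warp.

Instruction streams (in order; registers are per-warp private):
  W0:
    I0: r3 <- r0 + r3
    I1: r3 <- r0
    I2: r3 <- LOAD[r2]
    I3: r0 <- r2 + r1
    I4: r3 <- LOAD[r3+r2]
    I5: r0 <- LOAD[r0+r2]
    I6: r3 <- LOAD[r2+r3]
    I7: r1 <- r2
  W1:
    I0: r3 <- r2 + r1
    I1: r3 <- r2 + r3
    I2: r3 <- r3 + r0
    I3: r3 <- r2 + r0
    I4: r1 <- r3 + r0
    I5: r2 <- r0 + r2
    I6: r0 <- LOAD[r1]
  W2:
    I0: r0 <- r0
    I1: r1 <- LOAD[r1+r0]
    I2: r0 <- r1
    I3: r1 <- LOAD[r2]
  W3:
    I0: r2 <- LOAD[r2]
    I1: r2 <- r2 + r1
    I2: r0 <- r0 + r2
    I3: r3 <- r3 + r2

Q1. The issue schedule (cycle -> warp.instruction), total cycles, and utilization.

cycle 0: W0.I0
cycle 1: W0.I1
cycle 2: W0.I2
cycle 3: W0.I3
cycle 4: W1.I0
cycle 5: W1.I1
cycle 6: W1.I2
cycle 7: W1.I3
cycle 8: W1.I4
cycle 9: W1.I5
cycle 10: W0.I4
cycle 11: W0.I5
cycle 12: W1.I6
cycle 13: W2.I0
cycle 14: W2.I1
cycle 15: W3.I0
cycle 16: idle
cycle 17: idle
cycle 18: W0.I6
cycle 19: W0.I7
cycle 20: idle
cycle 21: idle
cycle 22: W2.I2
cycle 23: W2.I3
cycle 24: W3.I1
cycle 25: W3.I2
cycle 26: W3.I3

Answer: 27 cycles, utilization 23/27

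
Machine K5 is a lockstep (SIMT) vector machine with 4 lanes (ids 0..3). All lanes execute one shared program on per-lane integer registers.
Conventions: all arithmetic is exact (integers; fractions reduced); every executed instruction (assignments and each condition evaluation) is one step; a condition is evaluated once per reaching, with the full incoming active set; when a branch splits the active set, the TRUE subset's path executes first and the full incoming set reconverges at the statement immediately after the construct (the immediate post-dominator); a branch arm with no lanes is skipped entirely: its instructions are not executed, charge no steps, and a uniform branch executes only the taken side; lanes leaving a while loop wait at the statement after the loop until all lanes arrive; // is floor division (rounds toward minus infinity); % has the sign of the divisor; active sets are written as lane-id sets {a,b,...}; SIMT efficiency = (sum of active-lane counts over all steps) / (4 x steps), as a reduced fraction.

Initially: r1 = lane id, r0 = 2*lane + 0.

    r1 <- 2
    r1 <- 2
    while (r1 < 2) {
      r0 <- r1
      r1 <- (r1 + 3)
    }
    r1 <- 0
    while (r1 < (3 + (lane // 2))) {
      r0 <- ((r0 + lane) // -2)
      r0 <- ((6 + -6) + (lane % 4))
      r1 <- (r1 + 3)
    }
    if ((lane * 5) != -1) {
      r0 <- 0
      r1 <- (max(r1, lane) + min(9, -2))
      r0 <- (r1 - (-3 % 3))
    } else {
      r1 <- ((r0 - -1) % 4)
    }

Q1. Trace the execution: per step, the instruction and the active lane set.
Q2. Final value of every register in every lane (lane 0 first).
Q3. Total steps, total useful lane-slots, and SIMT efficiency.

step 0: r1 <- 2                      {0,1,2,3}
step 1: r1 <- 2                      {0,1,2,3}
step 2: eval (r1 < 2)                {0,1,2,3}
step 3: r1 <- 0                      {0,1,2,3}
step 4: eval (r1 < (3 + (lane // 2))) {0,1,2,3}
step 5: r0 <- ((r0 + lane) // -2)    {0,1,2,3}
step 6: r0 <- ((6 + -6) + (lane % 4)) {0,1,2,3}
step 7: r1 <- (r1 + 3)               {0,1,2,3}
step 8: eval (r1 < (3 + (lane // 2))) {0,1,2,3}
step 9: r0 <- ((r0 + lane) // -2)    {2,3}
step 10: r0 <- ((6 + -6) + (lane % 4)) {2,3}
step 11: r1 <- (r1 + 3)               {2,3}
step 12: eval (r1 < (3 + (lane // 2))) {2,3}
step 13: eval ((lane * 5) != -1)      {0,1,2,3}
step 14: r0 <- 0                      {0,1,2,3}
step 15: r1 <- (max(r1, lane) + min(9, -2)) {0,1,2,3}
step 16: r0 <- (r1 - (-3 % 3))        {0,1,2,3}

Answer: 17 steps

r1: 1,1,4,4
r0: 1,1,4,4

steps = 17; useful = 60; efficiency = 60/68 = 15/17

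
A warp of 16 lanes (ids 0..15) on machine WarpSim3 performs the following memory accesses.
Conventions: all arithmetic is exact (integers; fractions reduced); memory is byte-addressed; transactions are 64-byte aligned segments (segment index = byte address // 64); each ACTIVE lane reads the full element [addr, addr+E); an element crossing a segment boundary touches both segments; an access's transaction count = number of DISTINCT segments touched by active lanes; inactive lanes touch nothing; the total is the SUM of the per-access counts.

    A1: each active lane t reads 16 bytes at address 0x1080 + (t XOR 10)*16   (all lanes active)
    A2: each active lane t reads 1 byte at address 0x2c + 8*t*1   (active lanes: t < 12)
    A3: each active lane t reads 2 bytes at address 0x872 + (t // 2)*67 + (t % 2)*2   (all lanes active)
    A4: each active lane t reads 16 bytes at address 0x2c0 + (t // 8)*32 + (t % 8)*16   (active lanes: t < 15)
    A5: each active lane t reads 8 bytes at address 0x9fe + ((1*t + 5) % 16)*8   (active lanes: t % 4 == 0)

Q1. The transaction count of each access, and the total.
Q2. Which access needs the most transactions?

A1: 4 transactions
A2: 3 transactions
A3: 9 transactions
A4: 3 transactions
A5: 2 transactions

Answer: 4,3,9,3,2; total 21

Answer: A3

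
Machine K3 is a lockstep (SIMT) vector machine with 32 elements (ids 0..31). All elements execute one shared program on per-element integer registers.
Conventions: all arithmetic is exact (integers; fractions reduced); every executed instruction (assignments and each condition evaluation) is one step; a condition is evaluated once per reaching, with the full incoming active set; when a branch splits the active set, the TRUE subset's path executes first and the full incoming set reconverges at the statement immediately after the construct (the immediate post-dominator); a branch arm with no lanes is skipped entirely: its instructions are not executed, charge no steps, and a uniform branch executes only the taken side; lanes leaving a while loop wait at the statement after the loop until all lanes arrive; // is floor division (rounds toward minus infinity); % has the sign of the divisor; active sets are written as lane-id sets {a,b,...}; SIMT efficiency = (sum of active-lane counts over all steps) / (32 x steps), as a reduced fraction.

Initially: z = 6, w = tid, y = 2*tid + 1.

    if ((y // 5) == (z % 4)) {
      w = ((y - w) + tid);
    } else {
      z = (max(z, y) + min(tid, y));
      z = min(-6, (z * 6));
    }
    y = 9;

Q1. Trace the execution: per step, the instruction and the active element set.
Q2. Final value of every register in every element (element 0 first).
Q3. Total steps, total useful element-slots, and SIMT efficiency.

step 0: eval ((y // 5) == (z % 4))   {0,1,2,3,4,5,6,7,8,9,10,11,12,13,14,15,16,17,18,19,20,21,22,23,24,25,26,27,28,29,30,31}
step 1: w <- ((y - w) + tid)         {5,6}
step 2: z <- (max(z, y) + min(tid, y)) {0,1,2,3,4,7,8,9,10,11,12,13,14,15,16,17,18,19,20,21,22,23,24,25,26,27,28,29,30,31}
step 3: z <- min(-6, (z * 6))        {0,1,2,3,4,7,8,9,10,11,12,13,14,15,16,17,18,19,20,21,22,23,24,25,26,27,28,29,30,31}
step 4: y <- 9                       {0,1,2,3,4,5,6,7,8,9,10,11,12,13,14,15,16,17,18,19,20,21,22,23,24,25,26,27,28,29,30,31}

Answer: 5 steps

z: -6,-6,-6,-6,-6,6,6,-6,-6,-6,-6,-6,-6,-6,-6,-6,-6,-6,-6,-6,-6,-6,-6,-6,-6,-6,-6,-6,-6,-6,-6,-6
w: 0,1,2,3,4,11,13,7,8,9,10,11,12,13,14,15,16,17,18,19,20,21,22,23,24,25,26,27,28,29,30,31
y: 9,9,9,9,9,9,9,9,9,9,9,9,9,9,9,9,9,9,9,9,9,9,9,9,9,9,9,9,9,9,9,9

steps = 5; useful = 126; efficiency = 126/160 = 63/80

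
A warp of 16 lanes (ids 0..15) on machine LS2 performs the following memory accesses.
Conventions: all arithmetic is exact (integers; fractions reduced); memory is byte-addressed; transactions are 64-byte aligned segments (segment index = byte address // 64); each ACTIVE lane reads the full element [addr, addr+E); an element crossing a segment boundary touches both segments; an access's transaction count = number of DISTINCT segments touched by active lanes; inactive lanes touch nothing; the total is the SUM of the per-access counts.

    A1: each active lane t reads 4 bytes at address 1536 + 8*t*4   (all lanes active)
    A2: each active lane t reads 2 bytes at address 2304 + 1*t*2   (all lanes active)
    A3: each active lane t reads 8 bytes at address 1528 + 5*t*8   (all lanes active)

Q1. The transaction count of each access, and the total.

A1: 8 transactions
A2: 1 transaction
A3: 11 transactions

Answer: 8,1,11; total 20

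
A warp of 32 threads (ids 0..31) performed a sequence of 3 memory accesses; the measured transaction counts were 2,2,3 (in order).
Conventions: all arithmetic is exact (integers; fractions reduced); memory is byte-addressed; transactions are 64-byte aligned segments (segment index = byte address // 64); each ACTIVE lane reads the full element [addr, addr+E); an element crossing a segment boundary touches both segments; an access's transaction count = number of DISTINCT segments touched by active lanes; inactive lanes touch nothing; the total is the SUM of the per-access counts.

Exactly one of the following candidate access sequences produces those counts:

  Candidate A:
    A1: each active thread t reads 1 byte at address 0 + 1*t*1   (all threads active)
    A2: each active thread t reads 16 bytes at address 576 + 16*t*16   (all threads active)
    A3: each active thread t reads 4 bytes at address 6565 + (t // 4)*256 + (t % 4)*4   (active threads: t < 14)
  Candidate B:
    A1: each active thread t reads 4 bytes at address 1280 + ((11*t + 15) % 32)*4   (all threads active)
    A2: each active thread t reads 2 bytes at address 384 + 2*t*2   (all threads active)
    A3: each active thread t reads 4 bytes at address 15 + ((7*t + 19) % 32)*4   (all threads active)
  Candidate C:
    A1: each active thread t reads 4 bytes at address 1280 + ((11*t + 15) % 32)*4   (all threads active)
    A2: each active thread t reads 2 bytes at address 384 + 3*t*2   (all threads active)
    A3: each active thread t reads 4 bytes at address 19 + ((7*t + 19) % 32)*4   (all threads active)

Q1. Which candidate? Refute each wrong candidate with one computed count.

A: A1 gives 1 transaction, not 2
C: A2 gives 3 transactions, not 2
B: all counts match (2,2,3)

Answer: B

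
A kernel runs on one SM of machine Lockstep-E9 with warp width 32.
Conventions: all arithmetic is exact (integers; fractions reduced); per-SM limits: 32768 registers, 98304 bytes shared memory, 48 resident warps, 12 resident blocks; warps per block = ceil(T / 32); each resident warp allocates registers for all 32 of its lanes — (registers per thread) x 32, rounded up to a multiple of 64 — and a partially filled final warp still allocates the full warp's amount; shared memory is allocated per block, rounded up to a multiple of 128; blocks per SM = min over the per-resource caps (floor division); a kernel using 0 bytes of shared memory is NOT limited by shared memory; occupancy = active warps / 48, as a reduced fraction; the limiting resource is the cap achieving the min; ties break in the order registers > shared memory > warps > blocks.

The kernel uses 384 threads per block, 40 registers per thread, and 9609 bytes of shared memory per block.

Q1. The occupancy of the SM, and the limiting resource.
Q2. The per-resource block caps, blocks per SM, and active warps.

Answer: occupancy 1/2, limited by registers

registers: 2 blocks
shared memory: 10 blocks
warps: 4 blocks
blocks: 12 blocks

Answer: 2 blocks, 24 active warps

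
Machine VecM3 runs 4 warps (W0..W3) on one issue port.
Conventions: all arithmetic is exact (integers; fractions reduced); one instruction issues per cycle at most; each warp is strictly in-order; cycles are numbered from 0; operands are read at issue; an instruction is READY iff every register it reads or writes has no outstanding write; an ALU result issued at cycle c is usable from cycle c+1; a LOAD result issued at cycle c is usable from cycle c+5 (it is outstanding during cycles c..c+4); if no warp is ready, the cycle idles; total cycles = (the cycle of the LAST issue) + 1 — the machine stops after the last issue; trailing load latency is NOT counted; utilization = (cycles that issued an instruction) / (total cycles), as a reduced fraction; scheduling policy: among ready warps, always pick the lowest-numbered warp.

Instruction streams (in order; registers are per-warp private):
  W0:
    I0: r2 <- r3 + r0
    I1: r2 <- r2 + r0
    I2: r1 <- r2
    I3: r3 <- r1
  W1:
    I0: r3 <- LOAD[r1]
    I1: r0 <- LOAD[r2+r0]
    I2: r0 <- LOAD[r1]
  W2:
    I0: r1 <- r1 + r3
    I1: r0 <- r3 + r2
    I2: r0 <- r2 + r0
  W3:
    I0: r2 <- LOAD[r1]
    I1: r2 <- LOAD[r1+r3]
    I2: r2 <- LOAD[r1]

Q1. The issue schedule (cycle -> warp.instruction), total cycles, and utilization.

cycle 0: W0.I0
cycle 1: W0.I1
cycle 2: W0.I2
cycle 3: W0.I3
cycle 4: W1.I0
cycle 5: W1.I1
cycle 6: W2.I0
cycle 7: W2.I1
cycle 8: W2.I2
cycle 9: W3.I0
cycle 10: W1.I2
cycle 11: idle
cycle 12: idle
cycle 13: idle
cycle 14: W3.I1
cycle 15: idle
cycle 16: idle
cycle 17: idle
cycle 18: idle
cycle 19: W3.I2

Answer: 20 cycles, utilization 13/20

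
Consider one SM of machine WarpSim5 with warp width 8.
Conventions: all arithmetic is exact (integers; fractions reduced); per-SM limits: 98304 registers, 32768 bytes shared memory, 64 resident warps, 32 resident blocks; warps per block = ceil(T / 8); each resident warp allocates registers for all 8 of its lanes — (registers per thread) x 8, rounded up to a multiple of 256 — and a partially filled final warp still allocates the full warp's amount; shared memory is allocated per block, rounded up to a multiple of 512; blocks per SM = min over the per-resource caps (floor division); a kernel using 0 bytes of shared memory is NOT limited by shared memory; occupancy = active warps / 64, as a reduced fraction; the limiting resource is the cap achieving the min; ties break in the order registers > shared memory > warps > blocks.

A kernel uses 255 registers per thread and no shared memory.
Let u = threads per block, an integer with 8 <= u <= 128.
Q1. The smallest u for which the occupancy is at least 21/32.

Answer: u = 9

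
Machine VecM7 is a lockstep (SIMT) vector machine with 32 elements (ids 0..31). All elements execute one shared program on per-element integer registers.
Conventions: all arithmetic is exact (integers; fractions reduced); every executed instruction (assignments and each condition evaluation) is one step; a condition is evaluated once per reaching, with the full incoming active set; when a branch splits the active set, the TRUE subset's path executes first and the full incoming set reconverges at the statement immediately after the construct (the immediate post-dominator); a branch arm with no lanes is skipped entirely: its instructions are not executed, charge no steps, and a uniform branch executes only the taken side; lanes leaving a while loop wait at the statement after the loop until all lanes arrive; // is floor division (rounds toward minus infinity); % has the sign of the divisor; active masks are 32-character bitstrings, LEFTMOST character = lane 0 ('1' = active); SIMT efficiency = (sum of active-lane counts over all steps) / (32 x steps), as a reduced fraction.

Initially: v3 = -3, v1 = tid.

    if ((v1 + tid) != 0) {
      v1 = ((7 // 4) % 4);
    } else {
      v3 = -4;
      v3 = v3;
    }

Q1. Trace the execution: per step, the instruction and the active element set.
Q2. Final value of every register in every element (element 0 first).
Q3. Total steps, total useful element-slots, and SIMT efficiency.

step 0: eval ((v1 + tid) != 0)       11111111111111111111111111111111
step 1: v1 <- ((7 // 4) % 4)         01111111111111111111111111111111
step 2: v3 <- -4                     10000000000000000000000000000000
step 3: v3 <- v3                     10000000000000000000000000000000

Answer: 4 steps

v3: -4,-3,-3,-3,-3,-3,-3,-3,-3,-3,-3,-3,-3,-3,-3,-3,-3,-3,-3,-3,-3,-3,-3,-3,-3,-3,-3,-3,-3,-3,-3,-3
v1: 0,1,1,1,1,1,1,1,1,1,1,1,1,1,1,1,1,1,1,1,1,1,1,1,1,1,1,1,1,1,1,1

steps = 4; useful = 65; efficiency = 65/128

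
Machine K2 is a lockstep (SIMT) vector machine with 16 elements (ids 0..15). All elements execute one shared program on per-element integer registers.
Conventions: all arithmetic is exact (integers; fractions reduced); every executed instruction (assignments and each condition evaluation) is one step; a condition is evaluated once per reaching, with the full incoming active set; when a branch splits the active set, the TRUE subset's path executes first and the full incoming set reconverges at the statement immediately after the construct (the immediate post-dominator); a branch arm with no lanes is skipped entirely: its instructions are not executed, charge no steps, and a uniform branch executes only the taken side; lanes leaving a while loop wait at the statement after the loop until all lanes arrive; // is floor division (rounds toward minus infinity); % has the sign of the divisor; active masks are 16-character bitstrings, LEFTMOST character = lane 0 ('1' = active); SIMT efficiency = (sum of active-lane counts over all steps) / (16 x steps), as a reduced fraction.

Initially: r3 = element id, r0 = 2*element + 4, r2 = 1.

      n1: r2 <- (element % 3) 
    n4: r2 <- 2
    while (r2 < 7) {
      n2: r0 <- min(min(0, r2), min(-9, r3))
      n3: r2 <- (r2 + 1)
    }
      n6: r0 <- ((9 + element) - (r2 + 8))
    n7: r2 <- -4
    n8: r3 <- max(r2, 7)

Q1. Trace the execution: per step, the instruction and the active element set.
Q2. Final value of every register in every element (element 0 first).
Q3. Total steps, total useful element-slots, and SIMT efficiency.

step 0: r2 <- (element % 3)          1111111111111111
step 1: r2 <- 2                      1111111111111111
step 2: eval (r2 < 7)                1111111111111111
step 3: r0 <- min(min(0, r2), min(-9, r3)) 1111111111111111
step 4: r2 <- (r2 + 1)               1111111111111111
step 5: eval (r2 < 7)                1111111111111111
step 6: r0 <- min(min(0, r2), min(-9, r3)) 1111111111111111
step 7: r2 <- (r2 + 1)               1111111111111111
step 8: eval (r2 < 7)                1111111111111111
step 9: r0 <- min(min(0, r2), min(-9, r3)) 1111111111111111
step 10: r2 <- (r2 + 1)               1111111111111111
step 11: eval (r2 < 7)                1111111111111111
step 12: r0 <- min(min(0, r2), min(-9, r3)) 1111111111111111
step 13: r2 <- (r2 + 1)               1111111111111111
step 14: eval (r2 < 7)                1111111111111111
step 15: r0 <- min(min(0, r2), min(-9, r3)) 1111111111111111
step 16: r2 <- (r2 + 1)               1111111111111111
step 17: eval (r2 < 7)                1111111111111111
step 18: r0 <- ((9 + element) - (r2 + 8)) 1111111111111111
step 19: r2 <- -4                     1111111111111111
step 20: r3 <- max(r2, 7)             1111111111111111

Answer: 21 steps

r3: 7,7,7,7,7,7,7,7,7,7,7,7,7,7,7,7
r0: -6,-5,-4,-3,-2,-1,0,1,2,3,4,5,6,7,8,9
r2: -4,-4,-4,-4,-4,-4,-4,-4,-4,-4,-4,-4,-4,-4,-4,-4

steps = 21; useful = 336; efficiency = 336/336 = 1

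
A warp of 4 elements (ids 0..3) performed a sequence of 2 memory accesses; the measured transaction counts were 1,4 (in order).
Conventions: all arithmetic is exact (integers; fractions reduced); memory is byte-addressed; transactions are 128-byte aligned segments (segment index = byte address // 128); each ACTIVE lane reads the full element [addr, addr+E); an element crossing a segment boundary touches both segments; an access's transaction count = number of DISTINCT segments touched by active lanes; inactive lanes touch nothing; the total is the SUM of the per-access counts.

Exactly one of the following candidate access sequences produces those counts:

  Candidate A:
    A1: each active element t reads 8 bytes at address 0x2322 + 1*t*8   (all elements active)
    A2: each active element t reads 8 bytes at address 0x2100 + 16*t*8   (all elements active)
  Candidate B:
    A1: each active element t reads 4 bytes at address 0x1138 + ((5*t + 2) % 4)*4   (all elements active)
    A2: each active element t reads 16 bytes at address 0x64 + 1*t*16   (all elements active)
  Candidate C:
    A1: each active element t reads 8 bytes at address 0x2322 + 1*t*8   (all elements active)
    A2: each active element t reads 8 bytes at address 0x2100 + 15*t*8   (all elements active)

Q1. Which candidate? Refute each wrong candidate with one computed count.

B: A2 gives 2 transactions, not 4
C: A2 gives 3 transactions, not 4
A: all counts match (1,4)

Answer: A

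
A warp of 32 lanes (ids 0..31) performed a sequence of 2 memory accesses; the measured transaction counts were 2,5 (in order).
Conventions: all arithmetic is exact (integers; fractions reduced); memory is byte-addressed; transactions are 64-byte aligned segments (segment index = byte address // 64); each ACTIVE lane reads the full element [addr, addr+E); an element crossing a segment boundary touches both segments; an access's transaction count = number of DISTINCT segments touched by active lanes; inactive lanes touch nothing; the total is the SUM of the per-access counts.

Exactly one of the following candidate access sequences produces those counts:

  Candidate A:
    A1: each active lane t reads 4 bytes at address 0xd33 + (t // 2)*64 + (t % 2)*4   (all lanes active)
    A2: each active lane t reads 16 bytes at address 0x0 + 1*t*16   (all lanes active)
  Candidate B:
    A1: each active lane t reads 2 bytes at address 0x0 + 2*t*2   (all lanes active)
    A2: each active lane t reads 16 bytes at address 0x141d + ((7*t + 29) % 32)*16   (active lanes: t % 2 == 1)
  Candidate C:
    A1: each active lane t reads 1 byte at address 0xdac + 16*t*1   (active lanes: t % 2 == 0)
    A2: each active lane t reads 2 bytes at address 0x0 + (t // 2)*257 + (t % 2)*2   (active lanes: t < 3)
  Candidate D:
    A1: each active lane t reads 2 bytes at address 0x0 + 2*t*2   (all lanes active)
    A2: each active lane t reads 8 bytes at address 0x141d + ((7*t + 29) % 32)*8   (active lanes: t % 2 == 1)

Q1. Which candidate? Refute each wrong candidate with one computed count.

A: A1 gives 16 transactions, not 2
B: A2 gives 9 transactions, not 5
C: A1 gives 9 transactions, not 2
D: all counts match (2,5)

Answer: D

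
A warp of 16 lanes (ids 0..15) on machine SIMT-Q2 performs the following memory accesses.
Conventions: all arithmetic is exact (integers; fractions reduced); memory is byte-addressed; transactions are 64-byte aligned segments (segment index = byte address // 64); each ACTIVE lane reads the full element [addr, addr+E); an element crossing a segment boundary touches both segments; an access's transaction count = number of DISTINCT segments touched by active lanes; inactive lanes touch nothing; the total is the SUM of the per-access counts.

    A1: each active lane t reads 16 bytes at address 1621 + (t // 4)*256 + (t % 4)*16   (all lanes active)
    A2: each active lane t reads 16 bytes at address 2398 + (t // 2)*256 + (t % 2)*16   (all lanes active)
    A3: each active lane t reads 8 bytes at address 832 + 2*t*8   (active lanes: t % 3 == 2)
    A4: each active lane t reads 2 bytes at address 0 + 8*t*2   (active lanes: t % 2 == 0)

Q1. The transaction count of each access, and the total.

A1: 8 transactions
A2: 8 transactions
A3: 4 transactions
A4: 4 transactions

Answer: 8,8,4,4; total 24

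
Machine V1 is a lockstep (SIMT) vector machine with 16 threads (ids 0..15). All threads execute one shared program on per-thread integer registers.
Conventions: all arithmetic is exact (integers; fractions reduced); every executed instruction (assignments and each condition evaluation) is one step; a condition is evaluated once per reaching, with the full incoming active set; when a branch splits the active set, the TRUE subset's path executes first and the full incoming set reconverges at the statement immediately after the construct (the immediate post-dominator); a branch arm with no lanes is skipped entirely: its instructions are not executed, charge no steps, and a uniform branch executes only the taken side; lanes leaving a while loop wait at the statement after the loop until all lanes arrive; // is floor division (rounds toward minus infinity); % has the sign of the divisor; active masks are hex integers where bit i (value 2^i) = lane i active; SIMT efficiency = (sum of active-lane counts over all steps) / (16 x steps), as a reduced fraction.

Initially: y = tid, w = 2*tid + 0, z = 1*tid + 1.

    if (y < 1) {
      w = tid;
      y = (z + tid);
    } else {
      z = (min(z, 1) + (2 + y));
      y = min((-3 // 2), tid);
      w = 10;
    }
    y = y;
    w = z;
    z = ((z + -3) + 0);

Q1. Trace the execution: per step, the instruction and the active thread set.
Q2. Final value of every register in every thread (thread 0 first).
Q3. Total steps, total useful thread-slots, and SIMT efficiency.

step 0: eval (y < 1)                 0xffff
step 1: w <- tid                     0x0001
step 2: y <- (z + tid)               0x0001
step 3: z <- (min(z, 1) + (2 + y))   0xfffe
step 4: y <- min((-3 // 2), tid)     0xfffe
step 5: w <- 10                      0xfffe
step 6: y <- y                       0xffff
step 7: w <- z                       0xffff
step 8: z <- ((z + -3) + 0)          0xffff

Answer: 9 steps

y: 1,-2,-2,-2,-2,-2,-2,-2,-2,-2,-2,-2,-2,-2,-2,-2
w: 1,4,5,6,7,8,9,10,11,12,13,14,15,16,17,18
z: -2,1,2,3,4,5,6,7,8,9,10,11,12,13,14,15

steps = 9; useful = 111; efficiency = 111/144 = 37/48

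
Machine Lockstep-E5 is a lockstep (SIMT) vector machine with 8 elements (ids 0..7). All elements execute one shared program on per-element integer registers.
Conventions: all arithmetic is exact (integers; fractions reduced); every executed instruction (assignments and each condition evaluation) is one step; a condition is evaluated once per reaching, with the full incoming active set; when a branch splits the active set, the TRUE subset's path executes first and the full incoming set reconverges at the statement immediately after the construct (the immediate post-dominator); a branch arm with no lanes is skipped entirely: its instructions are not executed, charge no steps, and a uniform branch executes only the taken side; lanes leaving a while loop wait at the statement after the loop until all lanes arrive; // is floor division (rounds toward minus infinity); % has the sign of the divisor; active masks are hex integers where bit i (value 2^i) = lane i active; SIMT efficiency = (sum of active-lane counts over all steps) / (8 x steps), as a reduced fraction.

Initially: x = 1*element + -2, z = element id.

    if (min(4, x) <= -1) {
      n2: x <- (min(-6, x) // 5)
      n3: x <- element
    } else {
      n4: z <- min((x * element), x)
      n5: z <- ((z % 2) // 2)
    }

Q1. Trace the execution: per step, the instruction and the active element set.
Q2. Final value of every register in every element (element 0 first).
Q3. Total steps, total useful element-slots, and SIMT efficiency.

step 0: eval (min(4, x) <= -1)       0xff
step 1: x <- (min(-6, x) // 5)       0x03
step 2: x <- element                 0x03
step 3: z <- min((x * element), x)   0xfc
step 4: z <- ((z % 2) // 2)          0xfc

Answer: 5 steps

x: 0,1,0,1,2,3,4,5
z: 0,1,0,0,0,0,0,0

steps = 5; useful = 24; efficiency = 24/40 = 3/5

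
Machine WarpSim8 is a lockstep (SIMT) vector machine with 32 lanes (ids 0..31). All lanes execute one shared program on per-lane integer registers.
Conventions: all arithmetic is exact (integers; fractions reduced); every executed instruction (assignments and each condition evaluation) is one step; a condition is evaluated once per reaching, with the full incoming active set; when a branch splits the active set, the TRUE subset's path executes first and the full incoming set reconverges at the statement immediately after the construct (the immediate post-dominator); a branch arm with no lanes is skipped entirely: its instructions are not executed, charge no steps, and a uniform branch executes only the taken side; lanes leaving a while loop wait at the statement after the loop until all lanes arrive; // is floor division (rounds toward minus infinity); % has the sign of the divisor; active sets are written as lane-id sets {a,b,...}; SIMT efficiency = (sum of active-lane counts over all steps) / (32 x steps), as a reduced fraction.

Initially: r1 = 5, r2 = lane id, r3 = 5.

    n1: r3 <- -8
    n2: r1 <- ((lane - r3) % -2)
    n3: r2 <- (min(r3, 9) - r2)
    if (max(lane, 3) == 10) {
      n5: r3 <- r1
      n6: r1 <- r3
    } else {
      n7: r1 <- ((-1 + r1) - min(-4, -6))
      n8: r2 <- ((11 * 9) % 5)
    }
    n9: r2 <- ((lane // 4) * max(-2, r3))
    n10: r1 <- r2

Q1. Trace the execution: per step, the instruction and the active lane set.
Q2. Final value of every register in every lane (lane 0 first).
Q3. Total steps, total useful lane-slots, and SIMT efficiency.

step 0: r3 <- -8                     {0,1,2,3,4,5,6,7,8,9,10,11,12,13,14,15,16,17,18,19,20,21,22,23,24,25,26,27,28,29,30,31}
step 1: r1 <- ((lane - r3) % -2)     {0,1,2,3,4,5,6,7,8,9,10,11,12,13,14,15,16,17,18,19,20,21,22,23,24,25,26,27,28,29,30,31}
step 2: r2 <- (min(r3, 9) - r2)      {0,1,2,3,4,5,6,7,8,9,10,11,12,13,14,15,16,17,18,19,20,21,22,23,24,25,26,27,28,29,30,31}
step 3: eval (max(lane, 3) == 10)    {0,1,2,3,4,5,6,7,8,9,10,11,12,13,14,15,16,17,18,19,20,21,22,23,24,25,26,27,28,29,30,31}
step 4: r3 <- r1                     {10}
step 5: r1 <- r3                     {10}
step 6: r1 <- ((-1 + r1) - min(-4, -6)) {0,1,2,3,4,5,6,7,8,9,11,12,13,14,15,16,17,18,19,20,21,22,23,24,25,26,27,28,29,30,31}
step 7: r2 <- ((11 * 9) % 5)         {0,1,2,3,4,5,6,7,8,9,11,12,13,14,15,16,17,18,19,20,21,22,23,24,25,26,27,28,29,30,31}
step 8: r2 <- ((lane // 4) * max(-2, r3)) {0,1,2,3,4,5,6,7,8,9,10,11,12,13,14,15,16,17,18,19,20,21,22,23,24,25,26,27,28,29,30,31}
step 9: r1 <- r2                     {0,1,2,3,4,5,6,7,8,9,10,11,12,13,14,15,16,17,18,19,20,21,22,23,24,25,26,27,28,29,30,31}

Answer: 10 steps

r1: 0,0,0,0,-2,-2,-2,-2,-4,-4,0,-4,-6,-6,-6,-6,-8,-8,-8,-8,-10,-10,-10,-10,-12,-12,-12,-12,-14,-14,-14,-14
r2: 0,0,0,0,-2,-2,-2,-2,-4,-4,0,-4,-6,-6,-6,-6,-8,-8,-8,-8,-10,-10,-10,-10,-12,-12,-12,-12,-14,-14,-14,-14
r3: -8,-8,-8,-8,-8,-8,-8,-8,-8,-8,0,-8,-8,-8,-8,-8,-8,-8,-8,-8,-8,-8,-8,-8,-8,-8,-8,-8,-8,-8,-8,-8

steps = 10; useful = 256; efficiency = 256/320 = 4/5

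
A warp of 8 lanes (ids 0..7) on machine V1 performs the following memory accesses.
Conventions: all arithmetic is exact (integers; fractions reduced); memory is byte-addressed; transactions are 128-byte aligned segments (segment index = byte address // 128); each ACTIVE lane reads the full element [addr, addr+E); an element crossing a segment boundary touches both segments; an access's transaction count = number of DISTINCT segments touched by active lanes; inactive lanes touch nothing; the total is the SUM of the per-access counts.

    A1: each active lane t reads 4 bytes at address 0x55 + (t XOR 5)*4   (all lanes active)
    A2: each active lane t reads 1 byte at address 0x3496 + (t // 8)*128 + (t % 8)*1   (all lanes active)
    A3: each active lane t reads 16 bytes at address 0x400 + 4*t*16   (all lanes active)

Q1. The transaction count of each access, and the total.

A1: 1 transaction
A2: 1 transaction
A3: 4 transactions

Answer: 1,1,4; total 6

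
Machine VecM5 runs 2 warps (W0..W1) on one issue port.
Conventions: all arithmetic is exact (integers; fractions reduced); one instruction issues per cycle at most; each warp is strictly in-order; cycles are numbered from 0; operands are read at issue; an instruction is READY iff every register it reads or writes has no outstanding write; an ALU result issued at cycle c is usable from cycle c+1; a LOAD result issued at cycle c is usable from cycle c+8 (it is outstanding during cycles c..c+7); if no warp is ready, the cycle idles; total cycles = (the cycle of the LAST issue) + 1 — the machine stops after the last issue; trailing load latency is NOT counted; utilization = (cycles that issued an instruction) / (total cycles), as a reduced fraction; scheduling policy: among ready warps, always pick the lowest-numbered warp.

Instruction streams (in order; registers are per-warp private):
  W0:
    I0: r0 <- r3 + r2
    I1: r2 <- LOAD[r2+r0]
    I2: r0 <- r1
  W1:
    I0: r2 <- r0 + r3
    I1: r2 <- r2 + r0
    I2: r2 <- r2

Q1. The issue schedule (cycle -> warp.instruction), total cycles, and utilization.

cycle 0: W0.I0
cycle 1: W0.I1
cycle 2: W0.I2
cycle 3: W1.I0
cycle 4: W1.I1
cycle 5: W1.I2

Answer: 6 cycles, utilization 1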